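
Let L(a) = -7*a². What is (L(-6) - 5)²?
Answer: 66049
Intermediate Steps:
(L(-6) - 5)² = (-7*(-6)² - 5)² = (-7*36 - 5)² = (-252 - 5)² = (-257)² = 66049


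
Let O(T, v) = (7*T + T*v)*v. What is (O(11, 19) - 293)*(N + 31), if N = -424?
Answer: -2020413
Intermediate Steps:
O(T, v) = v*(7*T + T*v)
(O(11, 19) - 293)*(N + 31) = (11*19*(7 + 19) - 293)*(-424 + 31) = (11*19*26 - 293)*(-393) = (5434 - 293)*(-393) = 5141*(-393) = -2020413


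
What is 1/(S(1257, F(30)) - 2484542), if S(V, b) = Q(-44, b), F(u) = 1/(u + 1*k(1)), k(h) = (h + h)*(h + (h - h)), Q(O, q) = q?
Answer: -32/79505343 ≈ -4.0249e-7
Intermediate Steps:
k(h) = 2*h² (k(h) = (2*h)*(h + 0) = (2*h)*h = 2*h²)
F(u) = 1/(2 + u) (F(u) = 1/(u + 1*(2*1²)) = 1/(u + 1*(2*1)) = 1/(u + 1*2) = 1/(u + 2) = 1/(2 + u))
S(V, b) = b
1/(S(1257, F(30)) - 2484542) = 1/(1/(2 + 30) - 2484542) = 1/(1/32 - 2484542) = 1/(-79505343/32) = -32/79505343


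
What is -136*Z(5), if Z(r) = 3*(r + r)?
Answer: -4080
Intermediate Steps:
Z(r) = 6*r (Z(r) = 3*(2*r) = 6*r)
-136*Z(5) = -816*5 = -136*30 = -4080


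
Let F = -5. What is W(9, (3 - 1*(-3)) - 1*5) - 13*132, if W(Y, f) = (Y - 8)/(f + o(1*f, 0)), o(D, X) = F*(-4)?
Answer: -36035/21 ≈ -1716.0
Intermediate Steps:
o(D, X) = 20 (o(D, X) = -5*(-4) = 20)
W(Y, f) = (-8 + Y)/(20 + f) (W(Y, f) = (Y - 8)/(f + 20) = (-8 + Y)/(20 + f))
W(9, (3 - 1*(-3)) - 1*5) - 13*132 = (-8 + 9)/(20 + ((3 - 1*(-3)) - 1*5)) - 13*132 = 1/(20 + ((3 + 3) - 5)) - 1716 = 1/(20 + (6 - 5)) - 1716 = 1/(20 + 1) - 1716 = 1/21 - 1716 = -36035/21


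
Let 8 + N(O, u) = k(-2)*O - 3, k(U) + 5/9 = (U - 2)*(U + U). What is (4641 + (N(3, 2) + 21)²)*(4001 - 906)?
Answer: 217671350/9 ≈ 2.4186e+7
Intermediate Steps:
k(U) = -5/9 + 2*U*(-2 + U) (k(U) = -5/9 + (U - 2)*(U + U) = -5/9 + (-2 + U)*(2*U) = -5/9 + 2*U*(-2 + U))
N(O, u) = -11 + 139*O/9 (N(O, u) = -8 + ((-5/9 - 4*(-2) + 2*(-2)²)*O - 3) = -8 + ((-5/9 + 8 + 2*4)*O - 3) = -8 + ((-5/9 + 8 + 8)*O - 3) = -8 + (139*O/9 - 3) = -8 + (-3 + 139*O/9) = -11 + 139*O/9)
(4641 + (N(3, 2) + 21)²)*(4001 - 906) = (4641 + ((-11 + (139/9)*3) + 21)²)*(4001 - 906) = (4641 + ((-11 + 139/3) + 21)²)*3095 = (4641 + (106/3 + 21)²)*3095 = (4641 + (169/3)²)*3095 = (4641 + 28561/9)*3095 = (70330/9)*3095 = 217671350/9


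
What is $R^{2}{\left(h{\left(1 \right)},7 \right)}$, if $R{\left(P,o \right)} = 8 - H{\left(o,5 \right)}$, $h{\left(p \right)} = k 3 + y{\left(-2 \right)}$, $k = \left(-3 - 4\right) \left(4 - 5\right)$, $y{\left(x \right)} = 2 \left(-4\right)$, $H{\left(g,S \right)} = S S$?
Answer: $289$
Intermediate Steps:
$H{\left(g,S \right)} = S^{2}$
$y{\left(x \right)} = -8$
$k = 7$ ($k = \left(-7\right) \left(-1\right) = 7$)
$h{\left(p \right)} = 13$ ($h{\left(p \right)} = 7 \cdot 3 - 8 = 21 - 8 = 13$)
$R{\left(P,o \right)} = -17$ ($R{\left(P,o \right)} = 8 - 5^{2} = 8 - 25 = -17$)
$R^{2}{\left(h{\left(1 \right)},7 \right)} = \left(-17\right)^{2} = 289$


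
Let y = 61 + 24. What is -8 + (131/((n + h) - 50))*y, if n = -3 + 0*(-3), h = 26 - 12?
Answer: -11447/39 ≈ -293.51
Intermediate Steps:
y = 85
h = 14
n = -3 (n = -3 + 0 = -3)
-8 + (131/((n + h) - 50))*y = -8 + (131/((-3 + 14) - 50))*85 = -8 + (131/(11 - 50))*85 = -8 + (131/(-39))*85 = -8 + (131*(-1/39))*85 = -8 - 131/39*85 = -8 - 11135/39 = -11447/39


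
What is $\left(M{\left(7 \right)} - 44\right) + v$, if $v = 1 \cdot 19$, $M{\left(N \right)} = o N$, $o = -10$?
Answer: $-95$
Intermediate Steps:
$M{\left(N \right)} = - 10 N$
$v = 19$
$\left(M{\left(7 \right)} - 44\right) + v = \left(\left(-10\right) 7 - 44\right) + 19 = \left(-70 - 44\right) + 19 = -114 + 19 = -95$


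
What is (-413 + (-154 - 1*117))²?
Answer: 467856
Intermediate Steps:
(-413 + (-154 - 1*117))² = (-413 + (-154 - 117))² = (-413 - 271)² = (-684)² = 467856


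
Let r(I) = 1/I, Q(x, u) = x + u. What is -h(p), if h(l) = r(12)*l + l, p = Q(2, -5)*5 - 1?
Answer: 52/3 ≈ 17.333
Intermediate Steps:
Q(x, u) = u + x
p = -16 (p = (-5 + 2)*5 - 1 = -3*5 - 1 = -15 - 1 = -16)
h(l) = 13*l/12 (h(l) = l/12 + l = 13*l/12)
-h(p) = -13*(-16)/12 = -1*(-52/3) = 52/3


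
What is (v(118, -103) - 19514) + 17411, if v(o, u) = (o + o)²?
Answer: 53593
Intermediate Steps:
v(o, u) = 4*o² (v(o, u) = (2*o)² = 4*o²)
(v(118, -103) - 19514) + 17411 = (4*118² - 19514) + 17411 = (4*13924 - 19514) + 17411 = (55696 - 19514) + 17411 = 36182 + 17411 = 53593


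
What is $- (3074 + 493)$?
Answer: $-3567$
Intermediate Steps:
$- (3074 + 493) = \left(-1\right) 3567 = -3567$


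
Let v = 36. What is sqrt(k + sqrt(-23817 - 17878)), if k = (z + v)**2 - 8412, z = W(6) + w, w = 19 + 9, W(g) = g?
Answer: sqrt(-3512 + I*sqrt(41695)) ≈ 1.7221 + 59.287*I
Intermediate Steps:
w = 28
z = 34 (z = 6 + 28 = 34)
k = -3512 (k = (34 + 36)**2 - 8412 = 70**2 - 8412 = 4900 - 8412 = -3512)
sqrt(k + sqrt(-23817 - 17878)) = sqrt(-3512 + sqrt(-23817 - 17878)) = sqrt(-3512 + sqrt(-41695)) = sqrt(-3512 + I*sqrt(41695))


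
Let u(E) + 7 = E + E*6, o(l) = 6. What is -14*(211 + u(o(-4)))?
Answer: -3444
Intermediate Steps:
u(E) = -7 + 7*E (u(E) = -7 + (E + E*6) = -7 + (E + 6*E) = -7 + 7*E)
-14*(211 + u(o(-4))) = -14*(211 + (-7 + 7*6)) = -14*(211 + (-7 + 42)) = -14*(211 + 35) = -14*246 = -3444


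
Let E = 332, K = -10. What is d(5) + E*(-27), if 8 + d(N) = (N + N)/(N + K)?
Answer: -8974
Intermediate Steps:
d(N) = -8 + 2*N/(-10 + N) (d(N) = -8 + (N + N)/(N - 10) = -8 + (2*N)/(-10 + N) = -8 + 2*N/(-10 + N))
d(5) + E*(-27) = 2*(40 - 3*5)/(-10 + 5) + 332*(-27) = 2*(40 - 15)/(-5) - 8964 = 2*(-1/5)*25 - 8964 = -10 - 8964 = -8974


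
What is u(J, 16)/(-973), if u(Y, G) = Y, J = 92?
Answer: -92/973 ≈ -0.094553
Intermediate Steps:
u(J, 16)/(-973) = 92/(-973) = 92*(-1/973) = -92/973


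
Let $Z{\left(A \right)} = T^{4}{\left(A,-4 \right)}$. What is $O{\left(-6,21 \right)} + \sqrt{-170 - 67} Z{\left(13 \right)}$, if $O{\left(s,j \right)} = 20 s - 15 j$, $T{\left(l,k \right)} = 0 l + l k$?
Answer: $-435 + 7311616 i \sqrt{237} \approx -435.0 + 1.1256 \cdot 10^{8} i$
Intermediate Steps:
$T{\left(l,k \right)} = k l$ ($T{\left(l,k \right)} = 0 + k l = k l$)
$O{\left(s,j \right)} = - 15 j + 20 s$
$Z{\left(A \right)} = 256 A^{4}$ ($Z{\left(A \right)} = \left(- 4 A\right)^{4} = 256 A^{4}$)
$O{\left(-6,21 \right)} + \sqrt{-170 - 67} Z{\left(13 \right)} = \left(\left(-15\right) 21 + 20 \left(-6\right)\right) + \sqrt{-170 - 67} \cdot 256 \cdot 13^{4} = \left(-315 - 120\right) + \sqrt{-237} \cdot 256 \cdot 28561 = -435 + i \sqrt{237} \cdot 7311616 = -435 + 7311616 i \sqrt{237}$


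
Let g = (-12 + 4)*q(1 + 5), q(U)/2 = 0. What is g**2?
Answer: 0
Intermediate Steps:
q(U) = 0 (q(U) = 2*0 = 0)
g = 0 (g = (-12 + 4)*0 = -8*0 = 0)
g**2 = 0**2 = 0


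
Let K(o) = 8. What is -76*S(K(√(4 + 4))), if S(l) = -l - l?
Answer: 1216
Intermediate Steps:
S(l) = -2*l
-76*S(K(√(4 + 4))) = -(-152)*8 = -76*(-16) = 1216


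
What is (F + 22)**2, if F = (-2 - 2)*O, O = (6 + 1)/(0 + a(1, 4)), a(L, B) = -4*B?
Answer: 9025/16 ≈ 564.06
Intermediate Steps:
O = -7/16 (O = (6 + 1)/(0 - 4*4) = 7/(0 - 16) = 7/(-16) = 7*(-1/16) = -7/16 ≈ -0.43750)
F = 7/4 (F = (-2 - 2)*(-7/16) = -4*(-7/16) = 7/4 ≈ 1.7500)
(F + 22)**2 = (7/4 + 22)**2 = (95/4)**2 = 9025/16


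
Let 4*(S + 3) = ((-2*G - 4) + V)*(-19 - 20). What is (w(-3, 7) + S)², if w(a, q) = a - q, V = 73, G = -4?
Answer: 9333025/16 ≈ 5.8331e+5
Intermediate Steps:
S = -3015/4 (S = -3 + (((-2*(-4) - 4) + 73)*(-19 - 20))/4 = -3 + (((8 - 4) + 73)*(-39))/4 = -3 + ((4 + 73)*(-39))/4 = -3 + (77*(-39))/4 = -3 + (¼)*(-3003) = -3 - 3003/4 = -3015/4 ≈ -753.75)
(w(-3, 7) + S)² = ((-3 - 1*7) - 3015/4)² = ((-3 - 7) - 3015/4)² = (-10 - 3015/4)² = (-3055/4)² = 9333025/16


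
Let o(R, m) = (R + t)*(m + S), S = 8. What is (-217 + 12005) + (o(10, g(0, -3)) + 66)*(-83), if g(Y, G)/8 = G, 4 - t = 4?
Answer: 19590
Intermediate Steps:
t = 0 (t = 4 - 1*4 = 4 - 4 = 0)
g(Y, G) = 8*G
o(R, m) = R*(8 + m) (o(R, m) = (R + 0)*(m + 8) = R*(8 + m))
(-217 + 12005) + (o(10, g(0, -3)) + 66)*(-83) = (-217 + 12005) + (10*(8 + 8*(-3)) + 66)*(-83) = 11788 + (10*(8 - 24) + 66)*(-83) = 11788 + (10*(-16) + 66)*(-83) = 11788 + (-160 + 66)*(-83) = 11788 - 94*(-83) = 11788 + 7802 = 19590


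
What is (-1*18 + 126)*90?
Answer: 9720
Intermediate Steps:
(-1*18 + 126)*90 = (-18 + 126)*90 = 108*90 = 9720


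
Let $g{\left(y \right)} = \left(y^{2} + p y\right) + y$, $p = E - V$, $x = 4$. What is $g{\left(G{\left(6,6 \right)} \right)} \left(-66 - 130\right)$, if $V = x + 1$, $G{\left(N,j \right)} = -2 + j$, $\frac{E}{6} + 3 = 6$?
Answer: $-14112$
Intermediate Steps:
$E = 18$ ($E = -18 + 6 \cdot 6 = -18 + 36 = 18$)
$V = 5$ ($V = 4 + 1 = 5$)
$p = 13$ ($p = 18 - 5 = 13$)
$g{\left(y \right)} = y^{2} + 14 y$ ($g{\left(y \right)} = \left(y^{2} + 13 y\right) + y = y^{2} + 14 y$)
$g{\left(G{\left(6,6 \right)} \right)} \left(-66 - 130\right) = \left(-2 + 6\right) \left(14 + \left(-2 + 6\right)\right) \left(-66 - 130\right) = 4 \left(14 + 4\right) \left(-196\right) = 4 \cdot 18 \left(-196\right) = 72 \left(-196\right) = -14112$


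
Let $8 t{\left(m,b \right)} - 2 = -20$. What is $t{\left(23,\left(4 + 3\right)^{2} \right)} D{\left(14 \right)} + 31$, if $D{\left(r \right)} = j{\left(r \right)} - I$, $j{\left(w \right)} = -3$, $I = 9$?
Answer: $58$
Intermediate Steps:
$t{\left(m,b \right)} = - \frac{9}{4}$ ($t{\left(m,b \right)} = \frac{1}{4} + \frac{1}{8} \left(-20\right) = \frac{1}{4} - \frac{5}{2} = - \frac{9}{4}$)
$D{\left(r \right)} = -12$ ($D{\left(r \right)} = -3 - 9 = -12$)
$t{\left(23,\left(4 + 3\right)^{2} \right)} D{\left(14 \right)} + 31 = \left(- \frac{9}{4}\right) \left(-12\right) + 31 = 27 + 31 = 58$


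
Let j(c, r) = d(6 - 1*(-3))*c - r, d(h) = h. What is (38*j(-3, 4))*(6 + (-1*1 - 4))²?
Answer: -1178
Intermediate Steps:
j(c, r) = -r + 9*c (j(c, r) = (6 - 1*(-3))*c - r = (6 + 3)*c - r = 9*c - r = -r + 9*c)
(38*j(-3, 4))*(6 + (-1*1 - 4))² = (38*(-1*4 + 9*(-3)))*(6 + (-1*1 - 4))² = (38*(-4 - 27))*(6 + (-1 - 4))² = (38*(-31))*(6 - 5)² = -1178*1² = -1178*1 = -1178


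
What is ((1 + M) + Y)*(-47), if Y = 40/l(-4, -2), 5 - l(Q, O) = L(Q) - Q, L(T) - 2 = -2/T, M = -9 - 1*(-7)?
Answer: 3901/3 ≈ 1300.3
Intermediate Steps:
M = -2 (M = -9 + 7 = -2)
L(T) = 2 - 2/T
l(Q, O) = 3 + Q + 2/Q (l(Q, O) = 5 - ((2 - 2/Q) - Q) = 5 - (2 - Q - 2/Q) = 5 + (-2 + Q + 2/Q) = 3 + Q + 2/Q)
Y = -80/3 (Y = 40/(3 - 4 + 2/(-4)) = 40/(3 - 4 + 2*(-¼)) = 40/(3 - 4 - ½) = 40/(-3/2) = 40*(-⅔) = -80/3 ≈ -26.667)
((1 + M) + Y)*(-47) = ((1 - 2) - 80/3)*(-47) = (-1 - 80/3)*(-47) = -83/3*(-47) = 3901/3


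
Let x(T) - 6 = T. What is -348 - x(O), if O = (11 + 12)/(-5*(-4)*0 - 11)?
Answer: -3871/11 ≈ -351.91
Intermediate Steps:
O = -23/11 (O = 23/(20*0 - 11) = 23/(0 - 11) = 23/(-11) = 23*(-1/11) = -23/11 ≈ -2.0909)
x(T) = 6 + T
-348 - x(O) = -348 - (6 - 23/11) = -348 - 1*43/11 = -348 - 43/11 = -3871/11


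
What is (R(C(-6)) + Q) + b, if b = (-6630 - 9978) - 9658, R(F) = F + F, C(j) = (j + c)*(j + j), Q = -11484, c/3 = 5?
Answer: -37966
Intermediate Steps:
c = 15 (c = 3*5 = 15)
C(j) = 2*j*(15 + j) (C(j) = (j + 15)*(j + j) = (15 + j)*(2*j) = 2*j*(15 + j))
R(F) = 2*F
b = -26266 (b = -16608 - 9658 = -26266)
(R(C(-6)) + Q) + b = (2*(2*(-6)*(15 - 6)) - 11484) - 26266 = (2*(2*(-6)*9) - 11484) - 26266 = (2*(-108) - 11484) - 26266 = (-216 - 11484) - 26266 = -11700 - 26266 = -37966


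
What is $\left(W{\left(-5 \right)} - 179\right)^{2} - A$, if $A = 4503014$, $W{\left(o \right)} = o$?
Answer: $-4469158$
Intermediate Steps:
$\left(W{\left(-5 \right)} - 179\right)^{2} - A = \left(-5 - 179\right)^{2} - 4503014 = \left(-184\right)^{2} - 4503014 = 33856 - 4503014 = -4469158$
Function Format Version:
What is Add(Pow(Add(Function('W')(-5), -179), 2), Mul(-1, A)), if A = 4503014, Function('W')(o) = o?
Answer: -4469158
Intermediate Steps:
Add(Pow(Add(Function('W')(-5), -179), 2), Mul(-1, A)) = Add(Pow(Add(-5, -179), 2), Mul(-1, 4503014)) = Add(Pow(-184, 2), -4503014) = Add(33856, -4503014) = -4469158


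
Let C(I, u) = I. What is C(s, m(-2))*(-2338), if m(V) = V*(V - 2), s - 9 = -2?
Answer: -16366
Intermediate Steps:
s = 7 (s = 9 - 2 = 7)
m(V) = V*(-2 + V)
C(s, m(-2))*(-2338) = 7*(-2338) = -16366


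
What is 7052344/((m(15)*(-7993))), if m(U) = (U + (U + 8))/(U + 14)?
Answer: -5382052/7993 ≈ -673.35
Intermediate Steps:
m(U) = (8 + 2*U)/(14 + U) (m(U) = (U + (8 + U))/(14 + U) = (8 + 2*U)/(14 + U))
7052344/((m(15)*(-7993))) = 7052344/(((2*(4 + 15)/(14 + 15))*(-7993))) = 7052344/(((2*19/29)*(-7993))) = 7052344/(((2*(1/29)*19)*(-7993))) = 7052344/(((38/29)*(-7993))) = 7052344/(-303734/29) = 7052344*(-29/303734) = -5382052/7993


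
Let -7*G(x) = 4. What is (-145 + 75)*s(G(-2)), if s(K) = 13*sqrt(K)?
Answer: -260*I*sqrt(7) ≈ -687.9*I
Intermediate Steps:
G(x) = -4/7 (G(x) = -1/7*4 = -4/7)
(-145 + 75)*s(G(-2)) = (-145 + 75)*(13*sqrt(-4/7)) = -910*2*I*sqrt(7)/7 = -260*I*sqrt(7)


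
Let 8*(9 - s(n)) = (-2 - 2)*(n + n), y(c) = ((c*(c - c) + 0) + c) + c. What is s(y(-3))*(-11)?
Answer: -33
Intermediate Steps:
y(c) = 2*c (y(c) = ((c*0 + 0) + c) + c = ((0 + 0) + c) + c = (0 + c) + c = c + c = 2*c)
s(n) = 9 + n (s(n) = 9 - (-2 - 2)*(n + n)/8 = 9 - (-1)*2*n/2 = 9 - (-1)*n = 9 + n)
s(y(-3))*(-11) = (9 + 2*(-3))*(-11) = (9 - 6)*(-11) = 3*(-11) = -33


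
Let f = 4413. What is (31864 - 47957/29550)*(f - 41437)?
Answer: -17429663394416/14775 ≈ -1.1797e+9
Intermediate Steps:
(31864 - 47957/29550)*(f - 41437) = (31864 - 47957/29550)*(4413 - 41437) = (31864 - 47957*1/29550)*(-37024) = (31864 - 47957/29550)*(-37024) = (941533243/29550)*(-37024) = -17429663394416/14775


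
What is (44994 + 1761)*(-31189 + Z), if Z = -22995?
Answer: -2533372920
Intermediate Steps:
(44994 + 1761)*(-31189 + Z) = (44994 + 1761)*(-31189 - 22995) = 46755*(-54184) = -2533372920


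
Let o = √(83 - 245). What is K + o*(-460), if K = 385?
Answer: 385 - 4140*I*√2 ≈ 385.0 - 5854.8*I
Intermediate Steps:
o = 9*I*√2 (o = √(-162) = 9*I*√2 ≈ 12.728*I)
K + o*(-460) = 385 + (9*I*√2)*(-460) = 385 - 4140*I*√2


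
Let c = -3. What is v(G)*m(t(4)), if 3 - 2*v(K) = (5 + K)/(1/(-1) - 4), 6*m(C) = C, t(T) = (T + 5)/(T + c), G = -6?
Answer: 21/10 ≈ 2.1000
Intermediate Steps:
t(T) = (5 + T)/(-3 + T) (t(T) = (T + 5)/(T - 3) = (5 + T)/(-3 + T))
m(C) = C/6
v(K) = 2 + K/10 (v(K) = 3/2 - (5 + K)/(2*(1/(-1) - 4)) = 3/2 - (5 + K)/(2*(-1 - 4)) = 3/2 - (5 + K)/(2*(-5)) = 3/2 - (5 + K)*(-1)/(2*5) = 3/2 - (-1 - K/5)/2 = 3/2 + (½ + K/10) = 2 + K/10)
v(G)*m(t(4)) = (2 + (⅒)*(-6))*(((5 + 4)/(-3 + 4))/6) = (2 - ⅗)*((9/1)/6) = 7*((1*9)/6)/5 = 7*((⅙)*9)/5 = (7/5)*(3/2) = 21/10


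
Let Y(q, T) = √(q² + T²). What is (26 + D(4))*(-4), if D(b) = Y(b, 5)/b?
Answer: -104 - √41 ≈ -110.40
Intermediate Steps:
Y(q, T) = √(T² + q²)
D(b) = √(25 + b²)/b (D(b) = √(5² + b²)/b = √(25 + b²)/b)
(26 + D(4))*(-4) = (26 + √(25 + 4²)/4)*(-4) = (26 + √(25 + 16)/4)*(-4) = (26 + √41/4)*(-4) = -104 - √41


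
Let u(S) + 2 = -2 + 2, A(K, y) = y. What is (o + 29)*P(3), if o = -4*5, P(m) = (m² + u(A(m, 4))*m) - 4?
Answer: -9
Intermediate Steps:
u(S) = -2 (u(S) = -2 + (-2 + 2) = -2 + 0 = -2)
P(m) = -4 + m² - 2*m (P(m) = (m² - 2*m) - 4 = -4 + m² - 2*m)
o = -20
(o + 29)*P(3) = (-20 + 29)*(-4 + 3² - 2*3) = 9*(-4 + 9 - 6) = 9*(-1) = -9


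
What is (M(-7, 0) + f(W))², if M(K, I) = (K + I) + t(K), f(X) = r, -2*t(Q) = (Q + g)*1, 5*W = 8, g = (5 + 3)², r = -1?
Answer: 5329/4 ≈ 1332.3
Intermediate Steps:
g = 64 (g = 8² = 64)
W = 8/5 (W = (⅕)*8 = 8/5 ≈ 1.6000)
t(Q) = -32 - Q/2 (t(Q) = -(Q + 64)/2 = -(64 + Q)/2 = -32 - Q/2)
f(X) = -1
M(K, I) = -32 + I + K/2 (M(K, I) = (K + I) + (-32 - K/2) = (I + K) + (-32 - K/2) = -32 + I + K/2)
(M(-7, 0) + f(W))² = ((-32 + 0 + (½)*(-7)) - 1)² = ((-32 + 0 - 7/2) - 1)² = (-71/2 - 1)² = (-73/2)² = 5329/4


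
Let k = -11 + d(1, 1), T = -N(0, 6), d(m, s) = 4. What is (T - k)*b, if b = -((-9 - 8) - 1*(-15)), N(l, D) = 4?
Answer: 6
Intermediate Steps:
T = -4 (T = -1*4 = -4)
k = -7 (k = -11 + 4 = -7)
b = 2 (b = -(-17 + 15) = -1*(-2) = 2)
(T - k)*b = (-4 - 1*(-7))*2 = (-4 + 7)*2 = 3*2 = 6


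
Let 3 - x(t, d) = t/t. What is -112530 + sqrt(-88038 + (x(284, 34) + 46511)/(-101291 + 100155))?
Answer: -112530 + I*sqrt(7104095351)/284 ≈ -1.1253e+5 + 296.78*I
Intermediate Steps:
x(t, d) = 2 (x(t, d) = 3 - t/t = 3 - 1*1 = 3 - 1 = 2)
-112530 + sqrt(-88038 + (x(284, 34) + 46511)/(-101291 + 100155)) = -112530 + sqrt(-88038 + (2 + 46511)/(-101291 + 100155)) = -112530 + sqrt(-88038 + 46513/(-1136)) = -112530 + sqrt(-88038 + 46513*(-1/1136)) = -112530 + sqrt(-88038 - 46513/1136) = -112530 + sqrt(-100057681/1136) = -112530 + I*sqrt(7104095351)/284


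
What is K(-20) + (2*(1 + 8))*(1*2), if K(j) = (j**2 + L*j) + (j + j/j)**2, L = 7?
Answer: 657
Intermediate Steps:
K(j) = j**2 + (1 + j)**2 + 7*j (K(j) = (j**2 + 7*j) + (j + j/j)**2 = (j**2 + 7*j) + (j + 1)**2 = (j**2 + 7*j) + (1 + j)**2 = j**2 + (1 + j)**2 + 7*j)
K(-20) + (2*(1 + 8))*(1*2) = ((1 - 20)**2 - 20*(7 - 20)) + (2*(1 + 8))*(1*2) = ((-19)**2 - 20*(-13)) + (2*9)*2 = (361 + 260) + 18*2 = 621 + 36 = 657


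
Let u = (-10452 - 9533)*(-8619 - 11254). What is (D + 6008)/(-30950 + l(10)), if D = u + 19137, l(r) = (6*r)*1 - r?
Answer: -7943741/618 ≈ -12854.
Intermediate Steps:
l(r) = 5*r (l(r) = 6*r - r = 5*r)
u = 397161905 (u = -19985*(-19873) = 397161905)
D = 397181042 (D = 397161905 + 19137 = 397181042)
(D + 6008)/(-30950 + l(10)) = (397181042 + 6008)/(-30950 + 5*10) = 397187050/(-30950 + 50) = 397187050/(-30900) = 397187050*(-1/30900) = -7943741/618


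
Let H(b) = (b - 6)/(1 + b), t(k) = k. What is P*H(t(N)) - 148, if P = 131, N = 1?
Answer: -951/2 ≈ -475.50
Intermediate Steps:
H(b) = (-6 + b)/(1 + b)
P*H(t(N)) - 148 = 131*((-6 + 1)/(1 + 1)) - 148 = 131*(-5/2) - 148 = -655/2 - 148 = -951/2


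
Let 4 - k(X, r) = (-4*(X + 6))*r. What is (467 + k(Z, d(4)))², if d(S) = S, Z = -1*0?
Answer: 321489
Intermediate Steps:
Z = 0
k(X, r) = 4 - r*(-24 - 4*X) (k(X, r) = 4 - (-4*(X + 6))*r = 4 - (-4*(6 + X))*r = 4 - (-24 - 4*X)*r = 4 - r*(-24 - 4*X))
(467 + k(Z, d(4)))² = (467 + (4 + 24*4 + 4*0*4))² = (467 + (4 + 96 + 0))² = (467 + 100)² = 567² = 321489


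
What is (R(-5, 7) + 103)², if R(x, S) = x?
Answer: 9604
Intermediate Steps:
(R(-5, 7) + 103)² = (-5 + 103)² = 98² = 9604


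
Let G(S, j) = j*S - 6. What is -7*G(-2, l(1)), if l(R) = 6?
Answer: 126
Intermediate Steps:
G(S, j) = -6 + S*j (G(S, j) = S*j - 6 = -6 + S*j)
-7*G(-2, l(1)) = -7*(-6 - 2*6) = -7*(-6 - 12) = -7*(-18) = 126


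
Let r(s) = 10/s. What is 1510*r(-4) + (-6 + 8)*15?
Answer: -3745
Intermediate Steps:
1510*r(-4) + (-6 + 8)*15 = 1510*(10/(-4)) + (-6 + 8)*15 = 1510*(10*(-1/4)) + 2*15 = 1510*(-5/2) + 30 = -3775 + 30 = -3745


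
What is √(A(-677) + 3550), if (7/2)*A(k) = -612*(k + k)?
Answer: √11775022/7 ≈ 490.21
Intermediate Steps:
A(k) = -2448*k/7 (A(k) = 2*(-612*(k + k))/7 = 2*(-1224*k)/7 = -2448*k/7)
√(A(-677) + 3550) = √(-2448/7*(-677) + 3550) = √(1657296/7 + 3550) = √(1682146/7) = √11775022/7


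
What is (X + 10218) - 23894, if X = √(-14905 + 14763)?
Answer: -13676 + I*√142 ≈ -13676.0 + 11.916*I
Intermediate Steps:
X = I*√142 (X = √(-142) = I*√142 ≈ 11.916*I)
(X + 10218) - 23894 = (I*√142 + 10218) - 23894 = (10218 + I*√142) - 23894 = -13676 + I*√142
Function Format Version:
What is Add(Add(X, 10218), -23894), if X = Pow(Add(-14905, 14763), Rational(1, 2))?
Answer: Add(-13676, Mul(I, Pow(142, Rational(1, 2)))) ≈ Add(-13676., Mul(11.916, I))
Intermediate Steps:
X = Mul(I, Pow(142, Rational(1, 2))) (X = Pow(-142, Rational(1, 2)) = Mul(I, Pow(142, Rational(1, 2))) ≈ Mul(11.916, I))
Add(Add(X, 10218), -23894) = Add(Add(Mul(I, Pow(142, Rational(1, 2))), 10218), -23894) = Add(Add(10218, Mul(I, Pow(142, Rational(1, 2)))), -23894) = Add(-13676, Mul(I, Pow(142, Rational(1, 2))))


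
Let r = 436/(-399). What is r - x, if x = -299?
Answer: 118865/399 ≈ 297.91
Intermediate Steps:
r = -436/399 (r = 436*(-1/399) = -436/399 ≈ -1.0927)
r - x = -436/399 - 1*(-299) = -436/399 + 299 = 118865/399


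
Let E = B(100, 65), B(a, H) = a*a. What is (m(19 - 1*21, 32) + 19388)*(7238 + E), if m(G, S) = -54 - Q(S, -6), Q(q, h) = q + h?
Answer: 332831304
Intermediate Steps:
Q(q, h) = h + q
B(a, H) = a**2
E = 10000 (E = 100**2 = 10000)
m(G, S) = -48 - S (m(G, S) = -54 - (-6 + S) = -54 + (6 - S) = -48 - S)
(m(19 - 1*21, 32) + 19388)*(7238 + E) = ((-48 - 1*32) + 19388)*(7238 + 10000) = ((-48 - 32) + 19388)*17238 = (-80 + 19388)*17238 = 19308*17238 = 332831304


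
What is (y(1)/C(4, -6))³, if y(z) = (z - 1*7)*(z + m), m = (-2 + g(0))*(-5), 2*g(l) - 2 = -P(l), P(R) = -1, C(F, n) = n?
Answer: 343/8 ≈ 42.875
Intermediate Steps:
g(l) = 3/2 (g(l) = 1 + (-1*(-1))/2 = 1 + (½)*1 = 1 + ½ = 3/2)
m = 5/2 (m = (-2 + 3/2)*(-5) = -½*(-5) = 5/2 ≈ 2.5000)
y(z) = (-7 + z)*(5/2 + z) (y(z) = (z - 1*7)*(z + 5/2) = (z - 7)*(5/2 + z) = (-7 + z)*(5/2 + z))
(y(1)/C(4, -6))³ = ((-35/2 + 1² - 9/2*1)/(-6))³ = ((-35/2 + 1 - 9/2)*(-⅙))³ = (-21*(-⅙))³ = (7/2)³ = 343/8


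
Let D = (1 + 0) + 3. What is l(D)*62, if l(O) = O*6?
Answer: 1488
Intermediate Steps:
D = 4 (D = 1 + 3 = 4)
l(O) = 6*O
l(D)*62 = (6*4)*62 = 24*62 = 1488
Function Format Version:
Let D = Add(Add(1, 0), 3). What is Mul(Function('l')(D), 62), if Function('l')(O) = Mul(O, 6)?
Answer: 1488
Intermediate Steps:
D = 4 (D = Add(1, 3) = 4)
Function('l')(O) = Mul(6, O)
Mul(Function('l')(D), 62) = Mul(Mul(6, 4), 62) = Mul(24, 62) = 1488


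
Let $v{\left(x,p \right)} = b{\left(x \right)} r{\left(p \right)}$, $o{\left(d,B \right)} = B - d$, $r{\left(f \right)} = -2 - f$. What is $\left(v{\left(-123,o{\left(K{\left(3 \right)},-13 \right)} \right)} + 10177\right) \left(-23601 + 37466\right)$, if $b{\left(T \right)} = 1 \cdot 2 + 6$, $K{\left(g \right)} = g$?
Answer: $142656985$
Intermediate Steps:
$b{\left(T \right)} = 8$ ($b{\left(T \right)} = 2 + 6 = 8$)
$v{\left(x,p \right)} = -16 - 8 p$ ($v{\left(x,p \right)} = 8 \left(-2 - p\right) = -16 - 8 p$)
$\left(v{\left(-123,o{\left(K{\left(3 \right)},-13 \right)} \right)} + 10177\right) \left(-23601 + 37466\right) = \left(\left(-16 - 8 \left(-13 - 3\right)\right) + 10177\right) \left(-23601 + 37466\right) = \left(\left(-16 - 8 \left(-13 - 3\right)\right) + 10177\right) 13865 = \left(\left(-16 - -128\right) + 10177\right) 13865 = \left(\left(-16 + 128\right) + 10177\right) 13865 = \left(112 + 10177\right) 13865 = 10289 \cdot 13865 = 142656985$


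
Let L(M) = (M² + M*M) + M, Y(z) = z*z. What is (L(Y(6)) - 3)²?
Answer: 6890625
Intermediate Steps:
Y(z) = z²
L(M) = M + 2*M² (L(M) = (M² + M²) + M = 2*M² + M = M + 2*M²)
(L(Y(6)) - 3)² = (6²*(1 + 2*6²) - 3)² = (36*(1 + 2*36) - 3)² = (36*(1 + 72) - 3)² = (36*73 - 3)² = (2628 - 3)² = 2625² = 6890625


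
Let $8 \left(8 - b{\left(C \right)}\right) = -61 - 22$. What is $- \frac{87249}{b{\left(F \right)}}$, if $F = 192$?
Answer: $- \frac{232664}{49} \approx -4748.2$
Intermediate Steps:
$b{\left(C \right)} = \frac{147}{8}$ ($b{\left(C \right)} = 8 - \frac{-61 - 22}{8} = 8 - - \frac{83}{8} = 8 + \frac{83}{8} = \frac{147}{8}$)
$- \frac{87249}{b{\left(F \right)}} = - \frac{87249}{\frac{147}{8}} = \left(-87249\right) \frac{8}{147} = - \frac{232664}{49}$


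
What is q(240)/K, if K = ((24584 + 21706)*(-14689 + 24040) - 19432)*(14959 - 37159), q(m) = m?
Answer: -1/40037548115 ≈ -2.4977e-11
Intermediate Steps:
K = -9609011547600 (K = (46290*9351 - 19432)*(-22200) = (432857790 - 19432)*(-22200) = 432838358*(-22200) = -9609011547600)
q(240)/K = 240/(-9609011547600) = 240*(-1/9609011547600) = -1/40037548115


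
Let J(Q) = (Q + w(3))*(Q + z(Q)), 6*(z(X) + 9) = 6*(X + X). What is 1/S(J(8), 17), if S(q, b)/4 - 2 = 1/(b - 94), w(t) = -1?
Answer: 77/612 ≈ 0.12582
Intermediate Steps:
z(X) = -9 + 2*X (z(X) = -9 + (6*(X + X))/6 = -9 + (6*(2*X))/6 = -9 + (12*X)/6 = -9 + 2*X)
J(Q) = (-1 + Q)*(-9 + 3*Q) (J(Q) = (Q - 1)*(Q + (-9 + 2*Q)) = (-1 + Q)*(-9 + 3*Q))
S(q, b) = 8 + 4/(-94 + b) (S(q, b) = 8 + 4/(b - 94) = 8 + 4/(-94 + b))
1/S(J(8), 17) = 1/(4*(-187 + 2*17)/(-94 + 17)) = 1/(4*(-187 + 34)/(-77)) = 1/(4*(-1/77)*(-153)) = 1/(612/77) = 77/612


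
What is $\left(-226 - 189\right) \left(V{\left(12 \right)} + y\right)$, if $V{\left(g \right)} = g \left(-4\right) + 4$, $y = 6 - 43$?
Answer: $33615$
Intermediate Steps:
$y = -37$
$V{\left(g \right)} = 4 - 4 g$ ($V{\left(g \right)} = - 4 g + 4 = 4 - 4 g$)
$\left(-226 - 189\right) \left(V{\left(12 \right)} + y\right) = \left(-226 - 189\right) \left(\left(4 - 48\right) - 37\right) = - 415 \left(\left(4 - 48\right) - 37\right) = - 415 \left(-44 - 37\right) = \left(-415\right) \left(-81\right) = 33615$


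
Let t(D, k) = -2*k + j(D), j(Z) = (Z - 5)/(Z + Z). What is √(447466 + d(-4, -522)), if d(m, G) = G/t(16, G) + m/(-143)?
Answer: 9*√126163445339599382/4778917 ≈ 668.93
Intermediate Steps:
j(Z) = (-5 + Z)/(2*Z) (j(Z) = (-5 + Z)/((2*Z)) = (-5 + Z)*(1/(2*Z)) = (-5 + Z)/(2*Z))
t(D, k) = -2*k + (-5 + D)/(2*D)
d(m, G) = -m/143 + G/(11/32 - 2*G) (d(m, G) = G/(((½)*(-5 + 16 - 4*16*G)/16)) + m/(-143) = G/(((½)*(1/16)*(-5 + 16 - 64*G))) + m*(-1/143) = G/(((½)*(1/16)*(11 - 64*G))) - m/143 = G/(11/32 - 2*G) - m/143 = -m/143 + G/(11/32 - 2*G))
√(447466 + d(-4, -522)) = √(447466 + (-4576*(-522) - 1*(-4)*(-11 + 64*(-522)))/(143*(-11 + 64*(-522)))) = √(447466 + (2388672 - 1*(-4)*(-11 - 33408))/(143*(-11 - 33408))) = √(447466 + (1/143)*(2388672 - 1*(-4)*(-33419))/(-33419)) = √(447466 + (1/143)*(-1/33419)*(2388672 - 133676)) = √(447466 + (1/143)*(-1/33419)*2254996) = √(447466 - 2254996/4778917) = √(2138400619326/4778917) = 9*√126163445339599382/4778917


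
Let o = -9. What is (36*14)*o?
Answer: -4536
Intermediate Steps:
(36*14)*o = (36*14)*(-9) = 504*(-9) = -4536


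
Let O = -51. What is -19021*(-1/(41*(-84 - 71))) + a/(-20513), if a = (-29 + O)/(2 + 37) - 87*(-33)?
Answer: -15927987742/5084044485 ≈ -3.1329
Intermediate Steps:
a = 111889/39 (a = (-29 - 51)/(2 + 37) - 87*(-33) = -80/39 + 2871 = 111889/39 ≈ 2868.9)
-19021*(-1/(41*(-84 - 71))) + a/(-20513) = -19021*(-1/(41*(-84 - 71))) + (111889/39)/(-20513) = -19021/((-155*(-41))) + (111889/39)*(-1/20513) = -19021/6355 - 111889/800007 = -15927987742/5084044485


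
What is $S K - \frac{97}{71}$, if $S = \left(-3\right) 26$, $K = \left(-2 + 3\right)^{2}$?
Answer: $- \frac{5635}{71} \approx -79.366$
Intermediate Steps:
$K = 1$ ($K = 1^{2} = 1$)
$S = -78$
$S K - \frac{97}{71} = \left(-78\right) 1 - \frac{97}{71} = -78 - \frac{97}{71} = - \frac{5635}{71}$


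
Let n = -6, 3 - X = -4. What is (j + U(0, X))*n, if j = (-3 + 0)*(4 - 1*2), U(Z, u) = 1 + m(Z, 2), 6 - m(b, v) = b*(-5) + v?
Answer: 6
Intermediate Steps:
X = 7 (X = 3 - 1*(-4) = 3 + 4 = 7)
m(b, v) = 6 - v + 5*b (m(b, v) = 6 - (b*(-5) + v) = 6 - (-5*b + v) = 6 - (v - 5*b) = 6 + (-v + 5*b) = 6 - v + 5*b)
U(Z, u) = 5 + 5*Z (U(Z, u) = 1 + (6 - 1*2 + 5*Z) = 1 + (6 - 2 + 5*Z) = 1 + (4 + 5*Z) = 5 + 5*Z)
j = -6 (j = -3*(4 - 2) = -3*2 = -6)
(j + U(0, X))*n = (-6 + (5 + 5*0))*(-6) = (-6 + (5 + 0))*(-6) = (-6 + 5)*(-6) = -1*(-6) = 6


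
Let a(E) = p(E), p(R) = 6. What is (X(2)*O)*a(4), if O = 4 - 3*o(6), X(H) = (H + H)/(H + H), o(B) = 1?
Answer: 6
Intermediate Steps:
a(E) = 6
X(H) = 1 (X(H) = (2*H)/((2*H)) = (2*H)*(1/(2*H)) = 1)
O = 1 (O = 4 - 3*1 = 4 - 3 = 1)
(X(2)*O)*a(4) = (1*1)*6 = 1*6 = 6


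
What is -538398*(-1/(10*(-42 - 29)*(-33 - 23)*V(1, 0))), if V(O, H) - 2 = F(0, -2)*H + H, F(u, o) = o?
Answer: 38457/5680 ≈ 6.7706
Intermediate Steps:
V(O, H) = 2 - H (V(O, H) = 2 + (-2*H + H) = 2 - H)
-538398*(-1/(10*(-42 - 29)*(-33 - 23)*V(1, 0))) = -538398*(-1/(10*(-42 - 29)*(-33 - 23)*(2 - 1*0))) = -538398*(-1/(39760*(2 + 0))) = -538398/((3976*(-10))*2) = -538398/((-39760*2)) = -538398/(-79520) = -538398*(-1/79520) = 38457/5680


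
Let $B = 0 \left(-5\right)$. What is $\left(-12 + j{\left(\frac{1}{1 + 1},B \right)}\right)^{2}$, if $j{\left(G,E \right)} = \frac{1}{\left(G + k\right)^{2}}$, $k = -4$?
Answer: $\frac{341056}{2401} \approx 142.05$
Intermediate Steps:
$B = 0$
$j{\left(G,E \right)} = \frac{1}{\left(-4 + G\right)^{2}}$ ($j{\left(G,E \right)} = \frac{1}{\left(G - 4\right)^{2}} = \frac{1}{\left(-4 + G\right)^{2}}$)
$\left(-12 + j{\left(\frac{1}{1 + 1},B \right)}\right)^{2} = \left(-12 + \frac{1}{\left(-4 + \frac{1}{1 + 1}\right)^{2}}\right)^{2} = \left(-12 + \frac{1}{\left(-4 + \frac{1}{2}\right)^{2}}\right)^{2} = \left(-12 + \frac{1}{\frac{49}{4}}\right)^{2} = \left(-12 + \frac{4}{49}\right)^{2} = \left(- \frac{584}{49}\right)^{2} = \frac{341056}{2401}$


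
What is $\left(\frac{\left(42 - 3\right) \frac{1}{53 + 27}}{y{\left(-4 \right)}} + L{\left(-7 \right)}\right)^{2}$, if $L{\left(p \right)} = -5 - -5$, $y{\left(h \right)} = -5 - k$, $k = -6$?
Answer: $\frac{1521}{6400} \approx 0.23766$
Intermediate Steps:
$y{\left(h \right)} = 1$ ($y{\left(h \right)} = -5 - -6 = -5 + 6 = 1$)
$L{\left(p \right)} = 0$ ($L{\left(p \right)} = -5 + 5 = 0$)
$\left(\frac{\left(42 - 3\right) \frac{1}{53 + 27}}{y{\left(-4 \right)}} + L{\left(-7 \right)}\right)^{2} = \left(\frac{\left(42 - 3\right) \frac{1}{53 + 27}}{1} + 0\right)^{2} = \left(\frac{39}{80} \cdot 1 + 0\right)^{2} = \left(\frac{39}{80} + 0\right)^{2} = \left(\frac{39}{80}\right)^{2} = \frac{1521}{6400}$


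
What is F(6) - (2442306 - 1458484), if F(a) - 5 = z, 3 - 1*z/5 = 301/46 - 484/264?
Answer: -67883963/69 ≈ -9.8383e+5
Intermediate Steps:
z = -590/69 (z = 15 - 5*(301/46 - 484/264) = 15 - 5*(301*(1/46) - 484*1/264) = 15 - 5*(301/46 - 11/6) = 15 - 5*325/69 = 15 - 1625/69 = -590/69 ≈ -8.5507)
F(a) = -245/69 (F(a) = 5 - 590/69 = -245/69)
F(6) - (2442306 - 1458484) = -245/69 - (2442306 - 1458484) = -245/69 - 1*983822 = -245/69 - 983822 = -67883963/69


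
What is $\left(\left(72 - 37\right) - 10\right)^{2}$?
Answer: $625$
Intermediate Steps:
$\left(\left(72 - 37\right) - 10\right)^{2} = \left(35 + \left(-23 + 13\right)\right)^{2} = \left(35 - 10\right)^{2} = 25^{2} = 625$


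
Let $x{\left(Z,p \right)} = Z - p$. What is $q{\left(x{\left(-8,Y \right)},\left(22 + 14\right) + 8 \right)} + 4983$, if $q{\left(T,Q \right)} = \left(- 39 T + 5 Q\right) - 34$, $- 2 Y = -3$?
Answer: $\frac{11079}{2} \approx 5539.5$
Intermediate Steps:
$Y = \frac{3}{2}$ ($Y = \left(- \frac{1}{2}\right) \left(-3\right) = \frac{3}{2} \approx 1.5$)
$q{\left(T,Q \right)} = -34 - 39 T + 5 Q$
$q{\left(x{\left(-8,Y \right)},\left(22 + 14\right) + 8 \right)} + 4983 = \left(-34 - 39 \left(-8 - \frac{3}{2}\right) + 5 \left(\left(22 + 14\right) + 8\right)\right) + 4983 = \left(-34 - 39 \left(-8 - \frac{3}{2}\right) + 5 \left(36 + 8\right)\right) + 4983 = \left(-34 - - \frac{741}{2} + 5 \cdot 44\right) + 4983 = \left(-34 + \frac{741}{2} + 220\right) + 4983 = \frac{1113}{2} + 4983 = \frac{11079}{2}$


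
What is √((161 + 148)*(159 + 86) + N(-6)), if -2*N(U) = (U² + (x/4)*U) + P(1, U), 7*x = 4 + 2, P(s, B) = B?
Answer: 3*√1648374/14 ≈ 275.12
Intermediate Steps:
x = 6/7 (x = (4 + 2)/7 = (⅐)*6 = 6/7 ≈ 0.85714)
N(U) = -17*U/28 - U²/2 (N(U) = -((U² + ((6/7)/4)*U) + U)/2 = -((U² + ((6/7)*(¼))*U) + U)/2 = -((U² + 3*U/14) + U)/2 = -(U² + 17*U/14)/2 = -17*U/28 - U²/2)
√((161 + 148)*(159 + 86) + N(-6)) = √((161 + 148)*(159 + 86) + (1/28)*(-6)*(-17 - 14*(-6))) = √(309*245 + (1/28)*(-6)*(-17 + 84)) = √(75705 + (1/28)*(-6)*67) = √(75705 - 201/14) = √(1059669/14) = 3*√1648374/14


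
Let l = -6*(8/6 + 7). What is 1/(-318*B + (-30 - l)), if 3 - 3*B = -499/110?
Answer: -55/42837 ≈ -0.0012839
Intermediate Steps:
B = 829/330 (B = 1 - (-499)/(3*110) = 1 - 1/3*(-499/110) = 1 + 499/330 = 829/330 ≈ 2.5121)
l = -50 (l = -6*(8*(1/6) + 7) = -6*(4/3 + 7) = -6*25/3 = -50)
1/(-318*B + (-30 - l)) = 1/(-318*829/330 + (-30 - 1*(-50))) = 1/(-43937/55 + (-30 + 50)) = 1/(-43937/55 + 20) = 1/(-42837/55) = -55/42837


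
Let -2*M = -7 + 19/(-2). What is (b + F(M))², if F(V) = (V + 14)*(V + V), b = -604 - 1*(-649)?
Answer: 10870209/64 ≈ 1.6985e+5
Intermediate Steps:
b = 45 (b = -604 + 649 = 45)
M = 33/4 (M = -(-7 + 19/(-2))/2 = -(-7 + 19*(-½))/2 = -(-7 - 19/2)/2 = -½*(-33/2) = 33/4 ≈ 8.2500)
F(V) = 2*V*(14 + V) (F(V) = (14 + V)*(2*V) = 2*V*(14 + V))
(b + F(M))² = (45 + 2*(33/4)*(14 + 33/4))² = (45 + 2*(33/4)*(89/4))² = (45 + 2937/8)² = (3297/8)² = 10870209/64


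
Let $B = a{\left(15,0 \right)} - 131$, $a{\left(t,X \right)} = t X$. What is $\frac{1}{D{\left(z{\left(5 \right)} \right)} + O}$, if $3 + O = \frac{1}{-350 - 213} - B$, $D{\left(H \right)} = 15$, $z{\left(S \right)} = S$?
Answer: $\frac{563}{80508} \approx 0.0069931$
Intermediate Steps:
$a{\left(t,X \right)} = X t$
$B = -131$ ($B = 0 \cdot 15 - 131 = 0 - 131 = -131$)
$O = \frac{72063}{563}$ ($O = -3 + \left(\frac{1}{-350 - 213} - -131\right) = -3 + \left(\frac{1}{-563} + 131\right) = -3 + \left(- \frac{1}{563} + 131\right) = -3 + \frac{73752}{563} = \frac{72063}{563} \approx 128.0$)
$\frac{1}{D{\left(z{\left(5 \right)} \right)} + O} = \frac{1}{15 + \frac{72063}{563}} = \frac{1}{\frac{80508}{563}} = \frac{563}{80508}$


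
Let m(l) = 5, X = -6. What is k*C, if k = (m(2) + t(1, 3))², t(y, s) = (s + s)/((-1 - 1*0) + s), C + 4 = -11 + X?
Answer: -1344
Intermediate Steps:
C = -21 (C = -4 + (-11 - 6) = -4 - 17 = -21)
t(y, s) = 2*s/(-1 + s) (t(y, s) = (2*s)/((-1 + 0) + s) = (2*s)/(-1 + s) = 2*s/(-1 + s))
k = 64 (k = (5 + 2*3/(-1 + 3))² = (5 + 2*3/2)² = (5 + 2*3*(½))² = (5 + 3)² = 8² = 64)
k*C = 64*(-21) = -1344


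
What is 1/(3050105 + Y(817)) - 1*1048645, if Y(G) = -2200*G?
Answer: -1313642834724/1252705 ≈ -1.0486e+6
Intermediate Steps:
1/(3050105 + Y(817)) - 1*1048645 = 1/(3050105 - 2200*817) - 1*1048645 = 1/(3050105 - 1797400) - 1048645 = 1/1252705 - 1048645 = -1313642834724/1252705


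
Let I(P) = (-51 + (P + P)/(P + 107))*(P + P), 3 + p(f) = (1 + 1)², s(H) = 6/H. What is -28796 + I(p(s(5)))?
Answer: -780245/27 ≈ -28898.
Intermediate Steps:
p(f) = 1 (p(f) = -3 + (1 + 1)² = -3 + 2² = -3 + 4 = 1)
I(P) = 2*P*(-51 + 2*P/(107 + P)) (I(P) = (-51 + (2*P)/(107 + P))*(2*P) = (-51 + 2*P/(107 + P))*(2*P) = 2*P*(-51 + 2*P/(107 + P)))
-28796 + I(p(s(5))) = -28796 - 2*1*(5457 + 49*1)/(107 + 1) = -28796 - 2*1*(5457 + 49)/108 = -28796 - 2*1*1/108*5506 = -28796 - 2753/27 = -780245/27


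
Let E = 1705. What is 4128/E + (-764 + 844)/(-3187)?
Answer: 13019536/5433835 ≈ 2.3960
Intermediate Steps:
4128/E + (-764 + 844)/(-3187) = 4128/1705 + (-764 + 844)/(-3187) = 4128*(1/1705) + 80*(-1/3187) = 4128/1705 - 80/3187 = 13019536/5433835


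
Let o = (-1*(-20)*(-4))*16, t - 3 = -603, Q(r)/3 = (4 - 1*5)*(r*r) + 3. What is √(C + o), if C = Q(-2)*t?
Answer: 2*√130 ≈ 22.803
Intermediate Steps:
Q(r) = 9 - 3*r² (Q(r) = 3*((4 - 1*5)*(r*r) + 3) = 3*((4 - 5)*r² + 3) = 3*(-r² + 3) = 3*(3 - r²) = 9 - 3*r²)
t = -600 (t = 3 - 603 = -600)
C = 1800 (C = (9 - 3*(-2)²)*(-600) = (9 - 3*4)*(-600) = (9 - 12)*(-600) = -3*(-600) = 1800)
o = -1280 (o = (20*(-4))*16 = -80*16 = -1280)
√(C + o) = √(1800 - 1280) = √520 = 2*√130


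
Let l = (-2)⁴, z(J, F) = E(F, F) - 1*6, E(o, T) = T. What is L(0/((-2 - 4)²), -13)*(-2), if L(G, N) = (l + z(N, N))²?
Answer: -18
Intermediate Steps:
z(J, F) = -6 + F (z(J, F) = F - 1*6 = F - 6 = -6 + F)
l = 16
L(G, N) = (10 + N)² (L(G, N) = (16 + (-6 + N))² = (10 + N)²)
L(0/((-2 - 4)²), -13)*(-2) = (10 - 13)²*(-2) = (-3)²*(-2) = 9*(-2) = -18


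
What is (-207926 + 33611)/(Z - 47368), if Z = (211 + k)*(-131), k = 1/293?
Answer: 51074295/21977768 ≈ 2.3239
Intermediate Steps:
k = 1/293 ≈ 0.0034130
Z = -8098944/293 (Z = (211 + 1/293)*(-131) = (61824/293)*(-131) = -8098944/293 ≈ -27641.)
(-207926 + 33611)/(Z - 47368) = (-207926 + 33611)/(-8098944/293 - 47368) = -174315/(-21977768/293) = -174315*(-293/21977768) = 51074295/21977768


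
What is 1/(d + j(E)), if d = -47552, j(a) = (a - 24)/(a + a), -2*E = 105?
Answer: -70/3328589 ≈ -2.1030e-5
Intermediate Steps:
E = -105/2 (E = -½*105 = -105/2 ≈ -52.500)
j(a) = (-24 + a)/(2*a) (j(a) = (-24 + a)/((2*a)) = (-24 + a)*(1/(2*a)) = (-24 + a)/(2*a))
1/(d + j(E)) = 1/(-47552 + (-24 - 105/2)/(2*(-105/2))) = 1/(-47552 + (½)*(-2/105)*(-153/2)) = 1/(-47552 + 51/70) = 1/(-3328589/70) = -70/3328589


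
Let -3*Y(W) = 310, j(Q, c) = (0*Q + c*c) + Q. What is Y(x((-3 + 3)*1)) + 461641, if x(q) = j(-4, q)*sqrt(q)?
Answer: 1384613/3 ≈ 4.6154e+5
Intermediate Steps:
j(Q, c) = Q + c**2 (j(Q, c) = (0 + c**2) + Q = c**2 + Q = Q + c**2)
x(q) = sqrt(q)*(-4 + q**2) (x(q) = (-4 + q**2)*sqrt(q) = sqrt(q)*(-4 + q**2))
Y(W) = -310/3 (Y(W) = -1/3*310 = -310/3)
Y(x((-3 + 3)*1)) + 461641 = -310/3 + 461641 = 1384613/3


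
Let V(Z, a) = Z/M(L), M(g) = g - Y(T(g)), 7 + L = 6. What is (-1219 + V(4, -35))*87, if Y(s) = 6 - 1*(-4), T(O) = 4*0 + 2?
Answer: -1166931/11 ≈ -1.0608e+5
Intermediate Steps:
L = -1 (L = -7 + 6 = -1)
T(O) = 2 (T(O) = 0 + 2 = 2)
Y(s) = 10 (Y(s) = 6 + 4 = 10)
M(g) = -10 + g (M(g) = g - 1*10 = g - 10 = -10 + g)
V(Z, a) = -Z/11 (V(Z, a) = Z/(-10 - 1) = Z/(-11) = Z*(-1/11) = -Z/11)
(-1219 + V(4, -35))*87 = (-1219 - 1/11*4)*87 = (-1219 - 4/11)*87 = -13413/11*87 = -1166931/11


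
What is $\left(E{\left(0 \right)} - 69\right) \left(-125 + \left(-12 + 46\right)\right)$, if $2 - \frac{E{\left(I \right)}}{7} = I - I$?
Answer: $5005$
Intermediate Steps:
$E{\left(I \right)} = 14$ ($E{\left(I \right)} = 14 - 7 \left(I - I\right) = 14 - 0 = 14 + 0 = 14$)
$\left(E{\left(0 \right)} - 69\right) \left(-125 + \left(-12 + 46\right)\right) = \left(14 - 69\right) \left(-125 + \left(-12 + 46\right)\right) = - 55 \left(-125 + 34\right) = \left(-55\right) \left(-91\right) = 5005$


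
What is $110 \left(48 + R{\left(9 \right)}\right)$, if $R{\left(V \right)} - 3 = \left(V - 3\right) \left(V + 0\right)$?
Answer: $11550$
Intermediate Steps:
$R{\left(V \right)} = 3 + V \left(-3 + V\right)$ ($R{\left(V \right)} = 3 + \left(V - 3\right) \left(V + 0\right) = 3 + \left(-3 + V\right) V = 3 + V \left(-3 + V\right)$)
$110 \left(48 + R{\left(9 \right)}\right) = 110 \left(48 + \left(3 + 9^{2} - 27\right)\right) = 110 \left(48 + \left(3 + 81 - 27\right)\right) = 110 \left(48 + 57\right) = 110 \cdot 105 = 11550$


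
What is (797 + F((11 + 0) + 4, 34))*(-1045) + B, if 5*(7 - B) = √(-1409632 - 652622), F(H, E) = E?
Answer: -868388 - I*√2062254/5 ≈ -8.6839e+5 - 287.21*I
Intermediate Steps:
B = 7 - I*√2062254/5 (B = 7 - √(-1409632 - 652622)/5 = 7 - I*√2062254/5 ≈ 7.0 - 287.21*I)
(797 + F((11 + 0) + 4, 34))*(-1045) + B = (797 + 34)*(-1045) + (7 - I*√2062254/5) = 831*(-1045) + (7 - I*√2062254/5) = -868395 + (7 - I*√2062254/5) = -868388 - I*√2062254/5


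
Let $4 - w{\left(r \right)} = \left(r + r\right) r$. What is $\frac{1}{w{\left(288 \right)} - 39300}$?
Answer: $- \frac{1}{205184} \approx -4.8737 \cdot 10^{-6}$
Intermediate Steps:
$w{\left(r \right)} = 4 - 2 r^{2}$ ($w{\left(r \right)} = 4 - \left(r + r\right) r = 4 - 2 r r = 4 - 2 r^{2}$)
$\frac{1}{w{\left(288 \right)} - 39300} = \frac{1}{\left(4 - 2 \cdot 288^{2}\right) - 39300} = \frac{1}{\left(4 - 165888\right) - 39300} = \frac{1}{-165884 - 39300} = \frac{1}{-205184} = - \frac{1}{205184}$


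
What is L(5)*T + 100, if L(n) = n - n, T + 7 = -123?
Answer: 100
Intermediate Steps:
T = -130 (T = -7 - 123 = -130)
L(n) = 0
L(5)*T + 100 = 0*(-130) + 100 = 0 + 100 = 100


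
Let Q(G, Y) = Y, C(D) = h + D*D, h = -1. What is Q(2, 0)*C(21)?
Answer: 0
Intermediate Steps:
C(D) = -1 + D² (C(D) = -1 + D*D = -1 + D²)
Q(2, 0)*C(21) = 0*(-1 + 21²) = 0*(-1 + 441) = 0*440 = 0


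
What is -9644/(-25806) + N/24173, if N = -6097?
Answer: 1647505/13561053 ≈ 0.12149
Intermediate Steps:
-9644/(-25806) + N/24173 = -9644/(-25806) - 6097/24173 = -9644*(-1/25806) - 6097*1/24173 = 4822/12903 - 6097/24173 = 1647505/13561053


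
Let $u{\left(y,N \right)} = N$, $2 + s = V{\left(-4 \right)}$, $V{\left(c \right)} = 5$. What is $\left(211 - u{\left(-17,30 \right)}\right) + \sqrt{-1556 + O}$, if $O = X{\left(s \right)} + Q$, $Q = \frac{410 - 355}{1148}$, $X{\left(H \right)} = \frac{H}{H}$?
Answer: $181 + \frac{i \sqrt{512319395}}{574} \approx 181.0 + 39.433 i$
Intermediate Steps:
$s = 3$ ($s = -2 + 5 = 3$)
$X{\left(H \right)} = 1$
$Q = \frac{55}{1148}$ ($Q = \left(410 - 355\right) \frac{1}{1148} = 55 \cdot \frac{1}{1148} = \frac{55}{1148} \approx 0.047909$)
$O = \frac{1203}{1148}$ ($O = 1 + \frac{55}{1148} = \frac{1203}{1148} \approx 1.0479$)
$\left(211 - u{\left(-17,30 \right)}\right) + \sqrt{-1556 + O} = \left(211 - 30\right) + \sqrt{-1556 + \frac{1203}{1148}} = \left(211 - 30\right) + \sqrt{- \frac{1785085}{1148}} = 181 + \frac{i \sqrt{512319395}}{574}$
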